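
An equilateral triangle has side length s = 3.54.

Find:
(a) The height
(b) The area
(a) The height splits the triangle into two 30-60-90 halves: h = s·√3/2 = 3.54·1.73205/2 ≈ 6.13146/2 ≈ 3.06573
(b) Area = (√3/4)·s² = (√3/4)·3.54² = (√3/4)·12.5316 ≈ 0.433013·12.5316 ≈ 5.42634

Height = 3.066, Area = 5.426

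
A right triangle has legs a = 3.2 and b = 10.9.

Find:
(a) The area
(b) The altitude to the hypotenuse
(a) The legs are perpendicular, so Area = ½·a·b = ½·3.2·10.9 = ½·34.88 = 17.44
(b) Hypotenuse c = √(a² + b²) = √(10.24 + 118.81) = √129.05 ≈ 11.36
    Area = ½·c·h_c  ⇒  h_c = 2·Area/c = 34.88/11.36 ≈ 3.07042

Area = 17.44, h_c = 3.07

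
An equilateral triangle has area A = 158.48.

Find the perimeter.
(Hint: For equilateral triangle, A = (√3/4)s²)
A = (√3/4)s²  ⇒  s² = 4A/√3 = 4·158.48/√3 = 633.92/1.73205 ≈ 365.994
s ≈ √365.994 ≈ 19.131
Perimeter = 3s ≈ 3·19.131 ≈ 57.3929

Perimeter = 57.39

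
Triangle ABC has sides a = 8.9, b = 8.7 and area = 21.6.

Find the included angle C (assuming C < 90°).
Area = ½·a·b·sin(C)  ⇒  sin(C) = 2·Area/(a·b) = 2·21.6/(8.9·8.7) = 43.2/77.43 ≈ 0.557923
C = arcsin(0.557923) ≈ 33.9123° (taking the acute solution since C < 90°)

C = 33.91°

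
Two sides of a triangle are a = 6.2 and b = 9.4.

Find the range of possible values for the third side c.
Triangle inequality: |a − b| < c < a + b
|a − b| = |6.2 − 9.4| = 3.2
a + b = 6.2 + 9.4 = 15.6

3.2 < c < 15.6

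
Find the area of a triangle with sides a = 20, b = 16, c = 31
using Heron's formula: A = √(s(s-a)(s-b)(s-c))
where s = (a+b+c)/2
s = (20 + 16 + 31)/2 = 67/2 = 33.5
s − a = 13.5, s − b = 17.5, s − c = 2.5
s(s−a)(s−b)(s−c) = 33.5·13.5·17.5·2.5 = 19785.9375
Area = √19785.9375 ≈ 140.662

s = 33.5, Area = 140.7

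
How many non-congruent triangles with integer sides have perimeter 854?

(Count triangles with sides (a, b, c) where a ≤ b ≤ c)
Let a ≤ b ≤ c with a + b + c = 854. The only binding inequality is a + b > c, i.e. 854 − c > c, so c < 854/2; and c ≥ 854/3 since c is the largest side.
So 285 ≤ c ≤ 426. For each c, b runs from ⌈(854 − c)/2⌉ up to c (then a = 854 − b − c satisfies 1 ≤ a ≤ b automatically), giving c − ⌈(854 − c)/2⌉ + 1 choices.
Summing over c: 1 + 3 + 4 + 6 + … + 211 + 213  (142 terms, c = 285, …, 426) = 15194
Check (closed form: nearest integer to p²/48 for even p, (p+3)²/48 for odd p): 854²/48 = 729316/48 ≈ 15194.08 → 15194

15194 triangles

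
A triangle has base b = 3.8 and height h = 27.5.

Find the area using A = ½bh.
A = ½·b·h = ½·3.8·27.5 = ½·104.5 = 52.25

Area = 52.25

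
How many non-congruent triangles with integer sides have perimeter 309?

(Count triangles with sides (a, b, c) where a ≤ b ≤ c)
Let a ≤ b ≤ c with a + b + c = 309. The only binding inequality is a + b > c, i.e. 309 − c > c, so c < 309/2; and c ≥ 309/3 since c is the largest side.
So 103 ≤ c ≤ 154. For each c, b runs from ⌈(309 − c)/2⌉ up to c (then a = 309 − b − c satisfies 1 ≤ a ≤ b automatically), giving c − ⌈(309 − c)/2⌉ + 1 choices.
Summing over c: 1 + 2 + 4 + 5 + … + 76 + 77  (52 terms, c = 103, …, 154) = 2028
Check (closed form: nearest integer to p²/48 for even p, (p+3)²/48 for odd p): (309+3)²/48 = 312²/48 = 97344/48 ≈ 2028.00 → 2028

2028 triangles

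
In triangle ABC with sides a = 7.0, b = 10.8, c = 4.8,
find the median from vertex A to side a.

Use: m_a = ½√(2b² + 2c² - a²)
m_a = ½√(2·10.8² + 2·4.8² − 7.0²) = ½√(2·116.64 + 2·23.04 − 49) = ½√(233.28 + 46.08 − 49) = ½√230.36
√230.36 ≈ 15.1776, so m_a ≈ 7.58881

m_a = 7.589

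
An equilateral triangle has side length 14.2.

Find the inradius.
r = Area/s with s the semi-perimeter.
Area = (√3/4)·14.2² = (√3/4)·201.64 ≈ 0.433013·201.64 ≈ 87.3127
s = 3·14.2/2 = 21.3
r ≈ 87.3127/21.3 ≈ 4.09919
(Equivalently r = side/(2√3) = 14.2/3.4641 ≈ 4.09919.)

r = 4.099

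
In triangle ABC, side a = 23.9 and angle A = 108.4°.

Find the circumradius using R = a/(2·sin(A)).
R = a/(2·sin(A)) = 23.9/(2·sin(108.4°))
sin(108.4°) ≈ 0.948876
R ≈ 23.9/(2·0.948876) = 23.9/1.89775 ≈ 12.5938

R = 12.59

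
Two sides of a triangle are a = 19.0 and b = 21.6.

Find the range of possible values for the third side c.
Triangle inequality: |a − b| < c < a + b
|a − b| = |19.0 − 21.6| = 2.6
a + b = 19.0 + 21.6 = 40.6

2.6 < c < 40.6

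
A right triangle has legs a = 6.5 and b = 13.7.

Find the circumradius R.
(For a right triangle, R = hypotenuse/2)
Hypotenuse c = √(a² + b²) = √(42.25 + 187.69) = √229.94 ≈ 15.1638
R = c/2 ≈ 15.1638/2 ≈ 7.58189

R = 7.582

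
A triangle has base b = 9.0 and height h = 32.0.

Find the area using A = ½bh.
A = ½·b·h = ½·9.0·32.0 = ½·288 = 144

Area = 144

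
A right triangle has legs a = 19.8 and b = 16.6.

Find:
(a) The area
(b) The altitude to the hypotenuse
(a) The legs are perpendicular, so Area = ½·a·b = ½·19.8·16.6 = ½·328.68 = 164.34
(b) Hypotenuse c = √(a² + b²) = √(392.04 + 275.56) = √667.6 ≈ 25.838
    Area = ½·c·h_c  ⇒  h_c = 2·Area/c = 328.68/25.838 ≈ 12.7208

Area = 164.34, h_c = 12.72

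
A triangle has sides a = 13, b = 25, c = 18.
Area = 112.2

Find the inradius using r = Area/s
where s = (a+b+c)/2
s = (13 + 25 + 18)/2 = 56/2 = 28
r = Area/s = 112.2/28 ≈ 4.00714

r = 4.007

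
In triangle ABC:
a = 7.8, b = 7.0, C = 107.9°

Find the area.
Two sides and the included angle (SAS): A = ½·a·b·sin(C) = ½·7.8·7.0·sin(107.9°)
sin(107.9°) ≈ 0.951594
A ≈ ½·54.6·0.951594 = 27.3·0.951594 ≈ 25.9785

Area = 25.98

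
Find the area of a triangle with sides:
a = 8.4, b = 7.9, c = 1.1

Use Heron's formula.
s = (8.4 + 7.9 + 1.1)/2 = 17.4/2 = 8.7
s − a = 0.3, s − b = 0.8, s − c = 7.6
s(s−a)(s−b)(s−c) = 8.7·0.3·0.8·7.6 ≈ 15.8688
Area = √15.8688 ≈ 3.98357

Area = 3.984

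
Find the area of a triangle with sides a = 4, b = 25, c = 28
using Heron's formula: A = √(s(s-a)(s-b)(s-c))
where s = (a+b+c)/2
s = (4 + 25 + 28)/2 = 57/2 = 28.5
s − a = 24.5, s − b = 3.5, s − c = 0.5
s(s−a)(s−b)(s−c) = 28.5·24.5·3.5·0.5 = 1221.9375
Area = √1221.9375 ≈ 34.9562

s = 28.5, Area = 34.96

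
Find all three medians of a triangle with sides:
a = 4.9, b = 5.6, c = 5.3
Median formula: m_a = ½√(2b² + 2c² − a²) (and cyclically). a² = 24.01, b² = 31.36, c² = 28.09.
m_a = ½√(2·31.36 + 2·28.09 − 24.01) = ½√94.89 ≈ ½·9.74115 ≈ 4.87057
m_b = ½√(2·24.01 + 2·28.09 − 31.36) = ½√72.84 ≈ ½·8.53464 ≈ 4.26732
m_c = ½√(2·24.01 + 2·31.36 − 28.09) = ½√82.65 ≈ ½·9.0912 ≈ 4.5456

m_a = 4.871, m_b = 4.267, m_c = 4.546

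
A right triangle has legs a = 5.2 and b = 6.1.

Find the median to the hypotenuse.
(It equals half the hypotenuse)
Hypotenuse c = √(a² + b²) = √(27.04 + 37.21) = √64.25 ≈ 8.01561
Median to hypotenuse = c/2 ≈ 8.01561/2 ≈ 4.0078

Median = 4.008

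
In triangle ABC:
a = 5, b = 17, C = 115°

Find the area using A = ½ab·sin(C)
A = ½·a·b·sin(C) = ½·5·17·sin(115°)
sin(115°) ≈ 0.906308
A ≈ ½·85·0.906308 = 42.5·0.906308 ≈ 38.5181

Area = 38.52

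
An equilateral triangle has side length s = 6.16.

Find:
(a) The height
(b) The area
(a) The height splits the triangle into two 30-60-90 halves: h = s·√3/2 = 6.16·1.73205/2 ≈ 10.6694/2 ≈ 5.33472
(b) Area = (√3/4)·s² = (√3/4)·6.16² = (√3/4)·37.9456 ≈ 0.433013·37.9456 ≈ 16.4309

Height = 5.335, Area = 16.43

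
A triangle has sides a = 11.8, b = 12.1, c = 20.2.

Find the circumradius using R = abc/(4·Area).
First find the area with Heron's formula.
s = (11.8 + 12.1 + 20.2)/2 = 22.05
Area = √(s(s−a)(s−b)(s−c)) = √(22.05·10.25·9.95·1.85) ≈ √4160.33 ≈ 64.5006
abc = 11.8·12.1·20.2 = 2884.156
R = abc/(4·Area) ≈ 2884.156/(4·64.5006) = 2884.156/258.002 ≈ 11.1788

R = 11.18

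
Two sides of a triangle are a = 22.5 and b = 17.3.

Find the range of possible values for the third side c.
Triangle inequality: |a − b| < c < a + b
|a − b| = |22.5 − 17.3| = 5.2
a + b = 22.5 + 17.3 = 39.8

5.2 < c < 39.8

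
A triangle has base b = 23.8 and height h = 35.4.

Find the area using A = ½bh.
A = ½·b·h = ½·23.8·35.4 = ½·842.52 = 421.26

Area = 421.26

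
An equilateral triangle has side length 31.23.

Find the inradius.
r = Area/s with s the semi-perimeter.
Area = (√3/4)·31.23² = (√3/4)·975.3129 ≈ 0.433013·975.3129 ≈ 422.323
s = 3·31.23/2 = 46.845
r ≈ 422.323/46.845 ≈ 9.01532
(Equivalently r = side/(2√3) = 31.23/3.4641 ≈ 9.01532.)

r = 9.015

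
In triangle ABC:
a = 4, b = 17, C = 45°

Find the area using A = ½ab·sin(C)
A = ½·a·b·sin(C) = ½·4·17·sin(45°)
sin(45°) ≈ 0.707107
A ≈ ½·68·0.707107 = 34·0.707107 ≈ 24.0416

Area = 24.04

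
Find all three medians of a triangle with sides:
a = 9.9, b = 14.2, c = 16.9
Median formula: m_a = ½√(2b² + 2c² − a²) (and cyclically). a² = 98.01, b² = 201.64, c² = 285.61.
m_a = ½√(2·201.64 + 2·285.61 − 98.01) = ½√876.49 ≈ ½·29.6056 ≈ 14.8028
m_b = ½√(2·98.01 + 2·285.61 − 201.64) = ½√565.6 ≈ ½·23.7823 ≈ 11.8912
m_c = ½√(2·98.01 + 2·201.64 − 285.61) = ½√313.69 ≈ ½·17.7113 ≈ 8.85565

m_a = 14.8, m_b = 11.89, m_c = 8.856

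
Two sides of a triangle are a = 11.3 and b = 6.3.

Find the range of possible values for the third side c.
Triangle inequality: |a − b| < c < a + b
|a − b| = |11.3 − 6.3| = 5
a + b = 11.3 + 6.3 = 17.6

5 < c < 17.6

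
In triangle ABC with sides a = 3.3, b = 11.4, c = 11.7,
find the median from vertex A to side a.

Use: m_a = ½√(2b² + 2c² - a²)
m_a = ½√(2·11.4² + 2·11.7² − 3.3²) = ½√(2·129.96 + 2·136.89 − 10.89) = ½√(259.92 + 273.78 − 10.89) = ½√522.81
√522.81 ≈ 22.865, so m_a ≈ 11.4325

m_a = 11.43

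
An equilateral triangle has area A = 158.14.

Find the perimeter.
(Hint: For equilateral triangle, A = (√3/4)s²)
A = (√3/4)s²  ⇒  s² = 4A/√3 = 4·158.14/√3 = 632.56/1.73205 ≈ 365.209
s ≈ √365.209 ≈ 19.1104
Perimeter = 3s ≈ 3·19.1104 ≈ 57.3313

Perimeter = 57.33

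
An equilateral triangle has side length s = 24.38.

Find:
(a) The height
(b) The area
(a) The height splits the triangle into two 30-60-90 halves: h = s·√3/2 = 24.38·1.73205/2 ≈ 42.2274/2 ≈ 21.1137
(b) Area = (√3/4)·s² = (√3/4)·24.38² = (√3/4)·594.3844 ≈ 0.433013·594.3844 ≈ 257.376

Height = 21.11, Area = 257.4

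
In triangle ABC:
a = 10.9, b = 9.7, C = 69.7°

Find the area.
Two sides and the included angle (SAS): A = ½·a·b·sin(C) = ½·10.9·9.7·sin(69.7°)
sin(69.7°) ≈ 0.937889
A ≈ ½·105.73·0.937889 = 52.865·0.937889 ≈ 49.5815

Area = 49.58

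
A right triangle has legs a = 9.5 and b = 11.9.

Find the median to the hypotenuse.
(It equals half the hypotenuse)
Hypotenuse c = √(a² + b²) = √(90.25 + 141.61) = √231.86 ≈ 15.2269
Median to hypotenuse = c/2 ≈ 15.2269/2 ≈ 7.61347

Median = 7.613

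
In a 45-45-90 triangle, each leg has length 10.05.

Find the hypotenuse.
In a 45-45-90 triangle the sides are in ratio 1 : 1 : √2, so hypotenuse = leg·√2.
Hypotenuse = 10.05·√2 ≈ 10.05·1.41421 ≈ 14.2128

Hypotenuse = 10.05√2 = 14.21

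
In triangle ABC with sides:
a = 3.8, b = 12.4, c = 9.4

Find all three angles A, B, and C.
Law of cosines for each angle (a² = 14.44, b² = 153.76, c² = 88.36):
cos(A) = (b² + c² − a²)/(2bc) = (153.76 + 88.36 − 14.44)/(2·12.4·9.4) = 227.68/233.12 ≈ 0.976664  ⇒  A ≈ 12.4021°
cos(B) = (a² + c² − b²)/(2ac) = (14.44 + 88.36 − 153.76)/(2·3.8·9.4) = -50.96/71.44 ≈ -0.713326  ⇒  B ≈ 135.506°
cos(C) = (a² + b² − c²)/(2ab) = (14.44 + 153.76 − 88.36)/(2·3.8·12.4) = 79.84/94.24 ≈ 0.847199  ⇒  C ≈ 32.0917°
Check: A + B + C ≈ 180°

A = 12.4°, B = 135.5°, C = 32.09°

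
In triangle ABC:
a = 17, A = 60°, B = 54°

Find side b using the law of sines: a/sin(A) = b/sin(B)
a/sin(A) = b/sin(B)  ⇒  b = a·sin(B)/sin(A) = 17·sin(54°)/sin(60°)
sin(54°) ≈ 0.809017, sin(60°) ≈ 0.866025
b ≈ 17·0.809017/0.866025 ≈ 13.7533/0.866025 ≈ 15.8809

b = 15.88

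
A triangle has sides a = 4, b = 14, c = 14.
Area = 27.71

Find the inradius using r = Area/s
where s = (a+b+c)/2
s = (4 + 14 + 14)/2 = 32/2 = 16
r = Area/s = 27.71/16 ≈ 1.73188

r = 1.732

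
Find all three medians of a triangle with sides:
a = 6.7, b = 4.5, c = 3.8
Median formula: m_a = ½√(2b² + 2c² − a²) (and cyclically). a² = 44.89, b² = 20.25, c² = 14.44.
m_a = ½√(2·20.25 + 2·14.44 − 44.89) = ½√24.49 ≈ ½·4.94874 ≈ 2.47437
m_b = ½√(2·44.89 + 2·14.44 − 20.25) = ½√98.41 ≈ ½·9.92018 ≈ 4.96009
m_c = ½√(2·44.89 + 2·20.25 − 14.44) = ½√115.84 ≈ ½·10.7629 ≈ 5.38145

m_a = 2.474, m_b = 4.96, m_c = 5.381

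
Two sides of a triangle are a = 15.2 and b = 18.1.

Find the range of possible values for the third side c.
Triangle inequality: |a − b| < c < a + b
|a − b| = |15.2 − 18.1| = 2.9
a + b = 15.2 + 18.1 = 33.3

2.9 < c < 33.3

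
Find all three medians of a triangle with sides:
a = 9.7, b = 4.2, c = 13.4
Median formula: m_a = ½√(2b² + 2c² − a²) (and cyclically). a² = 94.09, b² = 17.64, c² = 179.56.
m_a = ½√(2·17.64 + 2·179.56 − 94.09) = ½√300.31 ≈ ½·17.3295 ≈ 8.66473
m_b = ½√(2·94.09 + 2·179.56 − 17.64) = ½√529.66 ≈ ½·23.0143 ≈ 11.5072
m_c = ½√(2·94.09 + 2·17.64 − 179.56) = ½√43.9 ≈ ½·6.62571 ≈ 3.31285

m_a = 8.665, m_b = 11.51, m_c = 3.313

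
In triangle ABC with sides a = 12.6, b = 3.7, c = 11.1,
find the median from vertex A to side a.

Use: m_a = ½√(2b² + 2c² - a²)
m_a = ½√(2·3.7² + 2·11.1² − 12.6²) = ½√(2·13.69 + 2·123.21 − 158.76) = ½√(27.38 + 246.42 − 158.76) = ½√115.04
√115.04 ≈ 10.7257, so m_a ≈ 5.36284

m_a = 5.363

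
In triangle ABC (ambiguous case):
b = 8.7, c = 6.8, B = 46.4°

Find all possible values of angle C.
b/sin(B) = c/sin(C)  ⇒  sin(C) = c·sin(B)/b = 6.8·sin(46.4°)/8.7
sin(46.4°) ≈ 0.724172
sin(C) ≈ 6.8·0.724172/8.7 ≈ 4.92437/8.7 ≈ 0.566019
Candidate 1: C₁ = arcsin(0.566019) ≈ 34.4731°  →  A = 180° − 46.4° − 34.4731° ≈ 99.1269° > 0, valid
Candidate 2: C₂ = 180° − C₁ ≈ 145.527°  →  A = 180° − 46.4° − 145.527° ≈ -11.9269° ≤ 0, not a valid triangle

C = 34.47° (one solution)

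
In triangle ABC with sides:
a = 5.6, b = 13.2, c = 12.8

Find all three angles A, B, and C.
Law of cosines for each angle (a² = 31.36, b² = 174.24, c² = 163.84):
cos(A) = (b² + c² − a²)/(2bc) = (174.24 + 163.84 − 31.36)/(2·13.2·12.8) = 306.72/337.92 ≈ 0.90767  ⇒  A ≈ 24.8146°
cos(B) = (a² + c² − b²)/(2ac) = (31.36 + 163.84 − 174.24)/(2·5.6·12.8) = 20.96/143.36 ≈ 0.146205  ⇒  B ≈ 81.5929°
cos(C) = (a² + b² − c²)/(2ab) = (31.36 + 174.24 − 163.84)/(2·5.6·13.2) = 41.76/147.84 ≈ 0.282468  ⇒  C ≈ 73.5925°
Check: A + B + C ≈ 180°

A = 24.81°, B = 81.59°, C = 73.59°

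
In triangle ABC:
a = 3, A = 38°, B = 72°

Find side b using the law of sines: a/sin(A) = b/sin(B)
a/sin(A) = b/sin(B)  ⇒  b = a·sin(B)/sin(A) = 3·sin(72°)/sin(38°)
sin(72°) ≈ 0.951057, sin(38°) ≈ 0.615661
b ≈ 3·0.951057/0.615661 ≈ 2.85317/0.615661 ≈ 4.63432

b = 4.634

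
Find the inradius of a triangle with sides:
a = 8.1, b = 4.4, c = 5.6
r = Area/s where s is the semi-perimeter.
s = (8.1 + 4.4 + 5.6)/2 = 18.1/2 = 9.05
Area = √(s(s−a)(s−b)(s−c)) = √(9.05·0.95·4.65·3.45) ≈ √137.925 ≈ 11.7442
r ≈ 11.7442/9.05 ≈ 1.2977

r = 1.298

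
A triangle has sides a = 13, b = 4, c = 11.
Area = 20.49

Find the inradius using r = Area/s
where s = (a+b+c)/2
s = (13 + 4 + 11)/2 = 28/2 = 14
r = Area/s = 20.49/14 ≈ 1.46357

r = 1.464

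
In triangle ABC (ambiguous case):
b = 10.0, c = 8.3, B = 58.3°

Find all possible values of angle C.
b/sin(B) = c/sin(C)  ⇒  sin(C) = c·sin(B)/b = 8.3·sin(58.3°)/10.0
sin(58.3°) ≈ 0.850811
sin(C) ≈ 8.3·0.850811/10.0 ≈ 7.06173/10.0 ≈ 0.706173
Candidate 1: C₁ = arcsin(0.706173) ≈ 44.9244°  →  A = 180° − 58.3° − 44.9244° ≈ 76.7756° > 0, valid
Candidate 2: C₂ = 180° − C₁ ≈ 135.076°  →  A = 180° − 58.3° − 135.076° ≈ -13.3756° ≤ 0, not a valid triangle

C = 44.92° (one solution)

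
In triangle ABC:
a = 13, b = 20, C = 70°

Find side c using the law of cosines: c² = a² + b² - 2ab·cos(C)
c² = 13² + 20² − 2·13·20·cos(70°)
cos(70°) ≈ 0.34202
c² ≈ 169 + 400 − 520·(0.34202) ≈ 569 − 177.85 ≈ 391.15
c ≈ √391.15 ≈ 19.7775

c = 19.78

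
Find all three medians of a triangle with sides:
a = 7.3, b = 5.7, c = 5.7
Median formula: m_a = ½√(2b² + 2c² − a²) (and cyclically). a² = 53.29, b² = 32.49, c² = 32.49.
m_a = ½√(2·32.49 + 2·32.49 − 53.29) = ½√76.67 ≈ ½·8.75614 ≈ 4.37807
m_b = ½√(2·53.29 + 2·32.49 − 32.49) = ½√139.07 ≈ ½·11.7928 ≈ 5.8964
m_c = ½√(2·53.29 + 2·32.49 − 32.49) = ½√139.07 ≈ ½·11.7928 ≈ 5.8964

m_a = 4.378, m_b = 5.896, m_c = 5.896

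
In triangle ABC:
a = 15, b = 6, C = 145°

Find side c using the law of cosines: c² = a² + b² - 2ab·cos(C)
c² = 15² + 6² − 2·15·6·cos(145°)
cos(145°) ≈ -0.819152
c² ≈ 225 + 36 − 180·(-0.819152) ≈ 261 + 147.447 ≈ 408.447
c ≈ √408.447 ≈ 20.2101

c = 20.21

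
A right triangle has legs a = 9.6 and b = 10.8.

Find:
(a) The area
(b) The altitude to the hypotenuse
(a) The legs are perpendicular, so Area = ½·a·b = ½·9.6·10.8 = ½·103.68 = 51.84
(b) Hypotenuse c = √(a² + b²) = √(92.16 + 116.64) = √208.8 ≈ 14.4499
    Area = ½·c·h_c  ⇒  h_c = 2·Area/c = 103.68/14.4499 ≈ 7.17513

Area = 51.84, h_c = 7.175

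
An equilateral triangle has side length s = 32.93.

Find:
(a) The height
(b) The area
(a) The height splits the triangle into two 30-60-90 halves: h = s·√3/2 = 32.93·1.73205/2 ≈ 57.0364/2 ≈ 28.5182
(b) Area = (√3/4)·s² = (√3/4)·32.93² = (√3/4)·1084.3849 ≈ 0.433013·1084.3849 ≈ 469.552

Height = 28.52, Area = 469.6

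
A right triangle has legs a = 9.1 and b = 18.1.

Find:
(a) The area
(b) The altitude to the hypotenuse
(a) The legs are perpendicular, so Area = ½·a·b = ½·9.1·18.1 = ½·164.71 = 82.355
(b) Hypotenuse c = √(a² + b²) = √(82.81 + 327.61) = √410.42 ≈ 20.2588
    Area = ½·c·h_c  ⇒  h_c = 2·Area/c = 164.71/20.2588 ≈ 8.13028

Area = 82.355, h_c = 8.13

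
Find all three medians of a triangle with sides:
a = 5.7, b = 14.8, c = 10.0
Median formula: m_a = ½√(2b² + 2c² − a²) (and cyclically). a² = 32.49, b² = 219.04, c² = 100.
m_a = ½√(2·219.04 + 2·100 − 32.49) = ½√605.59 ≈ ½·24.6087 ≈ 12.3044
m_b = ½√(2·32.49 + 2·100 − 219.04) = ½√45.94 ≈ ½·6.77791 ≈ 3.38895
m_c = ½√(2·32.49 + 2·219.04 − 100) = ½√403.06 ≈ ½·20.0764 ≈ 10.0382

m_a = 12.3, m_b = 3.389, m_c = 10.04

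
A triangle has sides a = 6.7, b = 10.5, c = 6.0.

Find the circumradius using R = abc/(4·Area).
First find the area with Heron's formula.
s = (6.7 + 10.5 + 6.0)/2 = 11.6
Area = √(s(s−a)(s−b)(s−c)) = √(11.6·4.9·1.1·5.6) ≈ √350.134 ≈ 18.7119
abc = 6.7·10.5·6.0 = 422.1
R = abc/(4·Area) ≈ 422.1/(4·18.7119) = 422.1/74.8475 ≈ 5.63947

R = 5.639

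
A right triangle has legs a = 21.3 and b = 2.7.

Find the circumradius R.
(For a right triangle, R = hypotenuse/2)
Hypotenuse c = √(a² + b²) = √(453.69 + 7.29) = √460.98 ≈ 21.4704
R = c/2 ≈ 21.4704/2 ≈ 10.7352

R = 10.74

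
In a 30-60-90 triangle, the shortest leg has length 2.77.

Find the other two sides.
In a 30-60-90 triangle the sides are in ratio 1 : √3 : 2 (short leg : long leg : hypotenuse).
Long leg = 2.77·√3 ≈ 2.77·1.73205 ≈ 4.79778
Hypotenuse = 2·2.77 = 5.54

Long leg = 2.77√3 = 4.798, Hypotenuse = 5.54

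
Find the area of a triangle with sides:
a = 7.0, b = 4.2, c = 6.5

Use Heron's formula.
s = (7.0 + 4.2 + 6.5)/2 = 17.7/2 = 8.85
s − a = 1.85, s − b = 4.65, s − c = 2.35
s(s−a)(s−b)(s−c) = 8.85·1.85·4.65·2.35 ≈ 178.91
Area = √178.91 ≈ 13.3757

Area = 13.38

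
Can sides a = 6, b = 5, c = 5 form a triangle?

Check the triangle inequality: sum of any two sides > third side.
a + b vs c: 6 + 5 = 11 > 5  ✓
a + c vs b: 6 + 5 = 11 > 5  ✓
b + c vs a: 5 + 5 = 10 > 6  ✓

Yes, triangle inequality satisfied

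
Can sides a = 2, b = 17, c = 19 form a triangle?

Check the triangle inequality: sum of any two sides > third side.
a + b vs c: 2 + 17 = 19 ≤ 19  ✗
a + c vs b: 2 + 19 = 21 > 17  ✓
b + c vs a: 17 + 19 = 36 > 2  ✓

No: 2 + 17 = 19 is not > 19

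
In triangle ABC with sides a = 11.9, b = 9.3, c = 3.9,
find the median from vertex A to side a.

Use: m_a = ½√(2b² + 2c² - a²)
m_a = ½√(2·9.3² + 2·3.9² − 11.9²) = ½√(2·86.49 + 2·15.21 − 141.61) = ½√(172.98 + 30.42 − 141.61) = ½√61.79
√61.79 ≈ 7.86066, so m_a ≈ 3.93033

m_a = 3.93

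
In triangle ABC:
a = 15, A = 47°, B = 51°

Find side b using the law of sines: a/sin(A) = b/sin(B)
a/sin(A) = b/sin(B)  ⇒  b = a·sin(B)/sin(A) = 15·sin(51°)/sin(47°)
sin(51°) ≈ 0.777146, sin(47°) ≈ 0.731354
b ≈ 15·0.777146/0.731354 ≈ 11.6572/0.731354 ≈ 15.9392

b = 15.94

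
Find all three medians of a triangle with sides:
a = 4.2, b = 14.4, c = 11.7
Median formula: m_a = ½√(2b² + 2c² − a²) (and cyclically). a² = 17.64, b² = 207.36, c² = 136.89.
m_a = ½√(2·207.36 + 2·136.89 − 17.64) = ½√670.86 ≈ ½·25.901 ≈ 12.9505
m_b = ½√(2·17.64 + 2·136.89 − 207.36) = ½√101.7 ≈ ½·10.0846 ≈ 5.04232
m_c = ½√(2·17.64 + 2·207.36 − 136.89) = ½√313.11 ≈ ½·17.6949 ≈ 8.84746

m_a = 12.95, m_b = 5.042, m_c = 8.847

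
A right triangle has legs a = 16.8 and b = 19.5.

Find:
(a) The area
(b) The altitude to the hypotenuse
(a) The legs are perpendicular, so Area = ½·a·b = ½·16.8·19.5 = ½·327.6 = 163.8
(b) Hypotenuse c = √(a² + b²) = √(282.24 + 380.25) = √662.49 ≈ 25.7389
    Area = ½·c·h_c  ⇒  h_c = 2·Area/c = 327.6/25.7389 ≈ 12.7278

Area = 163.8, h_c = 12.73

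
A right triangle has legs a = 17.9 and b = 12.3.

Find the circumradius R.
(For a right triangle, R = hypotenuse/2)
Hypotenuse c = √(a² + b²) = √(320.41 + 151.29) = √471.7 ≈ 21.7187
R = c/2 ≈ 21.7187/2 ≈ 10.8593

R = 10.86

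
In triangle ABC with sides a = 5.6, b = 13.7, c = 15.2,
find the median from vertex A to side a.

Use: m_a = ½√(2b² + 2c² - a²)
m_a = ½√(2·13.7² + 2·15.2² − 5.6²) = ½√(2·187.69 + 2·231.04 − 31.36) = ½√(375.38 + 462.08 − 31.36) = ½√806.1
√806.1 ≈ 28.3919, so m_a ≈ 14.196

m_a = 14.2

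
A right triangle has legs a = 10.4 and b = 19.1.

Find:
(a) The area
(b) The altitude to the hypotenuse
(a) The legs are perpendicular, so Area = ½·a·b = ½·10.4·19.1 = ½·198.64 = 99.32
(b) Hypotenuse c = √(a² + b²) = √(108.16 + 364.81) = √472.97 ≈ 21.7479
    Area = ½·c·h_c  ⇒  h_c = 2·Area/c = 198.64/21.7479 ≈ 9.13377

Area = 99.32, h_c = 9.134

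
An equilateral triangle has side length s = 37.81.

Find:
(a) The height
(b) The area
(a) The height splits the triangle into two 30-60-90 halves: h = s·√3/2 = 37.81·1.73205/2 ≈ 65.4888/2 ≈ 32.7444
(b) Area = (√3/4)·s² = (√3/4)·37.81² = (√3/4)·1429.5961 ≈ 0.433013·1429.5961 ≈ 619.033

Height = 32.74, Area = 619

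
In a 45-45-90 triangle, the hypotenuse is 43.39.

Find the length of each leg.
In a 45-45-90 triangle hypotenuse = leg·√2, so leg = hypotenuse/√2.
Leg = 43.39/√2 ≈ 43.39/1.41421 ≈ 30.6814

Each leg = 30.68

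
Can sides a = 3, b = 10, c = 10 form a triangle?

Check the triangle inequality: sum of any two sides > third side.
a + b vs c: 3 + 10 = 13 > 10  ✓
a + c vs b: 3 + 10 = 13 > 10  ✓
b + c vs a: 10 + 10 = 20 > 3  ✓

Yes, triangle inequality satisfied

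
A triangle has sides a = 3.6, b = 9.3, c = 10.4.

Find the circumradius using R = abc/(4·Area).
First find the area with Heron's formula.
s = (3.6 + 9.3 + 10.4)/2 = 11.65
Area = √(s(s−a)(s−b)(s−c)) = √(11.65·8.05·2.35·1.25) ≈ √275.486 ≈ 16.5978
abc = 3.6·9.3·10.4 = 348.192
R = abc/(4·Area) ≈ 348.192/(4·16.5978) = 348.192/66.3911 ≈ 5.24456

R = 5.245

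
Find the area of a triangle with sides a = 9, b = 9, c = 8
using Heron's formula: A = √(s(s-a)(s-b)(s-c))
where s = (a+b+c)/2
s = (9 + 9 + 8)/2 = 26/2 = 13
s − a = 4, s − b = 4, s − c = 5
s(s−a)(s−b)(s−c) = 13·4·4·5 = 1040
Area = √1040 ≈ 32.249

s = 13.0, Area = 32.25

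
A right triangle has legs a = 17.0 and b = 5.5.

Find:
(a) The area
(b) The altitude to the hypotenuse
(a) The legs are perpendicular, so Area = ½·a·b = ½·17.0·5.5 = ½·93.5 = 46.75
(b) Hypotenuse c = √(a² + b²) = √(289 + 30.25) = √319.25 ≈ 17.8676
    Area = ½·c·h_c  ⇒  h_c = 2·Area/c = 93.5/17.8676 ≈ 5.23294

Area = 46.75, h_c = 5.233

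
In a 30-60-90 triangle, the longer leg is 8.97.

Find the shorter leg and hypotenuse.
In a 30-60-90 triangle the sides are in ratio 1 : √3 : 2, so short leg = long leg/√3 and hypotenuse = 2·(short leg).
Short leg = 8.97/√3 ≈ 8.97/1.73205 ≈ 5.17883
Hypotenuse = 2·5.17883 ≈ 10.3577

Short leg = 5.179, Hypotenuse = 10.36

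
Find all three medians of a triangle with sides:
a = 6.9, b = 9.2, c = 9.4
Median formula: m_a = ½√(2b² + 2c² − a²) (and cyclically). a² = 47.61, b² = 84.64, c² = 88.36.
m_a = ½√(2·84.64 + 2·88.36 − 47.61) = ½√298.39 ≈ ½·17.274 ≈ 8.63698
m_b = ½√(2·47.61 + 2·88.36 − 84.64) = ½√187.3 ≈ ½·13.6858 ≈ 6.84288
m_c = ½√(2·47.61 + 2·84.64 − 88.36) = ½√176.14 ≈ ½·13.2718 ≈ 6.63589

m_a = 8.637, m_b = 6.843, m_c = 6.636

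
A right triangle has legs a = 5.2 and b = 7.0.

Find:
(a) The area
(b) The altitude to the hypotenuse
(a) The legs are perpendicular, so Area = ½·a·b = ½·5.2·7.0 = ½·36.4 = 18.2
(b) Hypotenuse c = √(a² + b²) = √(27.04 + 49) = √76.04 ≈ 8.72009
    Area = ½·c·h_c  ⇒  h_c = 2·Area/c = 36.4/8.72009 ≈ 4.17427

Area = 18.2, h_c = 4.174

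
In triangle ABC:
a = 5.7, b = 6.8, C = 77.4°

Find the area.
Two sides and the included angle (SAS): A = ½·a·b·sin(C) = ½·5.7·6.8·sin(77.4°)
sin(77.4°) ≈ 0.975917
A ≈ ½·38.76·0.975917 = 19.38·0.975917 ≈ 18.9133

Area = 18.91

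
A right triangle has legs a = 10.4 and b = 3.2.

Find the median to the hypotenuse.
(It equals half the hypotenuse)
Hypotenuse c = √(a² + b²) = √(108.16 + 10.24) = √118.4 ≈ 10.8812
Median to hypotenuse = c/2 ≈ 10.8812/2 ≈ 5.44059

Median = 5.441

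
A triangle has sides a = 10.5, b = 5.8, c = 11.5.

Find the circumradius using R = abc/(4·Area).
First find the area with Heron's formula.
s = (10.5 + 5.8 + 11.5)/2 = 13.9
Area = √(s(s−a)(s−b)(s−c)) = √(13.9·3.4·8.1·2.4) ≈ √918.734 ≈ 30.3106
abc = 10.5·5.8·11.5 = 700.35
R = abc/(4·Area) ≈ 700.35/(4·30.3106) = 700.35/121.243 ≈ 5.77644

R = 5.776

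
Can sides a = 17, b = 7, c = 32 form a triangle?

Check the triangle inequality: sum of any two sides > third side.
a + b vs c: 17 + 7 = 24 ≤ 32  ✗
a + c vs b: 17 + 32 = 49 > 7  ✓
b + c vs a: 7 + 32 = 39 > 17  ✓

No: 17 + 7 = 24 is not > 32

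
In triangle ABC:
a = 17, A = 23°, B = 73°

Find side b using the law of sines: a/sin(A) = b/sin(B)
a/sin(A) = b/sin(B)  ⇒  b = a·sin(B)/sin(A) = 17·sin(73°)/sin(23°)
sin(73°) ≈ 0.956305, sin(23°) ≈ 0.390731
b ≈ 17·0.956305/0.390731 ≈ 16.2572/0.390731 ≈ 41.6071

b = 41.61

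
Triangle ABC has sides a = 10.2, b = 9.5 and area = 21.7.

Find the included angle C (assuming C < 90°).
Area = ½·a·b·sin(C)  ⇒  sin(C) = 2·Area/(a·b) = 2·21.7/(10.2·9.5) = 43.4/96.9 ≈ 0.447884
C = arcsin(0.447884) ≈ 26.608° (taking the acute solution since C < 90°)

C = 26.61°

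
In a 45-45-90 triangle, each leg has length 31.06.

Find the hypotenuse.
In a 45-45-90 triangle the sides are in ratio 1 : 1 : √2, so hypotenuse = leg·√2.
Hypotenuse = 31.06·√2 ≈ 31.06·1.41421 ≈ 43.9255

Hypotenuse = 31.06√2 = 43.93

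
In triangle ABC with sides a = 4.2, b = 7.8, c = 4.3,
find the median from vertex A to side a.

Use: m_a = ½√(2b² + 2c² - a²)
m_a = ½√(2·7.8² + 2·4.3² − 4.2²) = ½√(2·60.84 + 2·18.49 − 17.64) = ½√(121.68 + 36.98 − 17.64) = ½√141.02
√141.02 ≈ 11.8752, so m_a ≈ 5.93759

m_a = 5.938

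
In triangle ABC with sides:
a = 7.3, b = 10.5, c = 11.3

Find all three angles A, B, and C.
Law of cosines for each angle (a² = 53.29, b² = 110.25, c² = 127.69):
cos(A) = (b² + c² − a²)/(2bc) = (110.25 + 127.69 − 53.29)/(2·10.5·11.3) = 184.65/237.3 ≈ 0.778129  ⇒  A ≈ 38.9104°
cos(B) = (a² + c² − b²)/(2ac) = (53.29 + 127.69 − 110.25)/(2·7.3·11.3) = 70.73/164.98 ≈ 0.428719  ⇒  B ≈ 64.6137°
cos(C) = (a² + b² − c²)/(2ab) = (53.29 + 110.25 − 127.69)/(2·7.3·10.5) = 35.85/153.3 ≈ 0.233855  ⇒  C ≈ 76.4759°
Check: A + B + C ≈ 180°

A = 38.91°, B = 64.61°, C = 76.48°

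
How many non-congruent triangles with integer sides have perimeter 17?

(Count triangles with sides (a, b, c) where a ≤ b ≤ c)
Let a ≤ b ≤ c with a + b + c = 17. The only binding inequality is a + b > c, i.e. 17 − c > c, so c < 17/2; and c ≥ 17/3 since c is the largest side.
So 6 ≤ c ≤ 8. For each c, b runs from ⌈(17 − c)/2⌉ up to c (then a = 17 − b − c satisfies 1 ≤ a ≤ b automatically), giving c − ⌈(17 − c)/2⌉ + 1 choices.
Summing over c: 1 + 3 + 4 = 8
Check (closed form: nearest integer to p²/48 for even p, (p+3)²/48 for odd p): (17+3)²/48 = 20²/48 = 400/48 ≈ 8.33 → 8

8 triangles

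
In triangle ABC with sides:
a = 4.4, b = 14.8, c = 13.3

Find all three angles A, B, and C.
Law of cosines for each angle (a² = 19.36, b² = 219.04, c² = 176.89):
cos(A) = (b² + c² − a²)/(2bc) = (219.04 + 176.89 − 19.36)/(2·14.8·13.3) = 376.57/393.68 ≈ 0.956538  ⇒  A ≈ 16.9542°
cos(B) = (a² + c² − b²)/(2ac) = (19.36 + 176.89 − 219.04)/(2·4.4·13.3) = -22.79/117.04 ≈ -0.19472  ⇒  B ≈ 101.228°
cos(C) = (a² + b² − c²)/(2ab) = (19.36 + 219.04 − 176.89)/(2·4.4·14.8) = 61.51/130.24 ≈ 0.472282  ⇒  C ≈ 61.8175°
Check: A + B + C ≈ 180°

A = 16.95°, B = 101.2°, C = 61.82°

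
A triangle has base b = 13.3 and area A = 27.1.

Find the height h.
A = ½·b·h  ⇒  h = 2A/b = 2·27.1/13.3 = 54.2/13.3 ≈ 4.07519

h = 4.075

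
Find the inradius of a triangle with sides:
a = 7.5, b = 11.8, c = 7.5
r = Area/s where s is the semi-perimeter.
s = (7.5 + 11.8 + 7.5)/2 = 26.8/2 = 13.4
Area = √(s(s−a)(s−b)(s−c)) = √(13.4·5.9·1.6·5.9) ≈ √746.326 ≈ 27.319
r ≈ 27.319/13.4 ≈ 2.03873

r = 2.039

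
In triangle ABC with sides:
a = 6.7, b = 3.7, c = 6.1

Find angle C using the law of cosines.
c² = a² + b² − 2ab·cos(C)  ⇒  cos(C) = (a² + b² − c²)/(2ab)
cos(C) = (6.7² + 3.7² − 6.1²)/(2·6.7·3.7) = (44.89 + 13.69 − 37.21)/49.58 = 21.37/49.58 ≈ 0.431021
C = arccos(0.431021) ≈ 64.4677°

C = 64.47°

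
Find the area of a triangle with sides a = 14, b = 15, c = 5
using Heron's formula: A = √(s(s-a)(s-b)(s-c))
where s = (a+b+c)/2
s = (14 + 15 + 5)/2 = 34/2 = 17
s − a = 3, s − b = 2, s − c = 12
s(s−a)(s−b)(s−c) = 17·3·2·12 = 1224
Area = √1224 ≈ 34.9857

s = 17.0, Area = 34.99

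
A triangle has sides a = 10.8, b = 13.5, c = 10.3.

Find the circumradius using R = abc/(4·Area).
First find the area with Heron's formula.
s = (10.8 + 13.5 + 10.3)/2 = 17.3
Area = √(s(s−a)(s−b)(s−c)) = √(17.3·6.5·3.8·7) ≈ √2991.17 ≈ 54.6916
abc = 10.8·13.5·10.3 = 1501.74
R = abc/(4·Area) ≈ 1501.74/(4·54.6916) = 1501.74/218.766 ≈ 6.86458

R = 6.865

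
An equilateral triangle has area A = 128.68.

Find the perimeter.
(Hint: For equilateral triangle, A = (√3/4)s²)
A = (√3/4)s²  ⇒  s² = 4A/√3 = 4·128.68/√3 = 514.72/1.73205 ≈ 297.174
s ≈ √297.174 ≈ 17.2387
Perimeter = 3s ≈ 3·17.2387 ≈ 51.7162

Perimeter = 51.72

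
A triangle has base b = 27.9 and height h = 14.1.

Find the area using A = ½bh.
A = ½·b·h = ½·27.9·14.1 = ½·393.39 = 196.695

Area = 196.695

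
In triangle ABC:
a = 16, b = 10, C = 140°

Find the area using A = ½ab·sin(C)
A = ½·a·b·sin(C) = ½·16·10·sin(140°)
sin(140°) ≈ 0.642788
A ≈ ½·160·0.642788 = 80·0.642788 ≈ 51.423

Area = 51.42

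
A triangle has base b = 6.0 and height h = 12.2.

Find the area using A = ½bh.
A = ½·b·h = ½·6.0·12.2 = ½·73.2 = 36.6

Area = 36.6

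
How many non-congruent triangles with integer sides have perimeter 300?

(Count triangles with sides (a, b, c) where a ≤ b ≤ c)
Let a ≤ b ≤ c with a + b + c = 300. The only binding inequality is a + b > c, i.e. 300 − c > c, so c < 300/2; and c ≥ 300/3 since c is the largest side.
So 100 ≤ c ≤ 149. For each c, b runs from ⌈(300 − c)/2⌉ up to c (then a = 300 − b − c satisfies 1 ≤ a ≤ b automatically), giving c − ⌈(300 − c)/2⌉ + 1 choices.
Summing over c: 1 + 2 + 4 + 5 + … + 73 + 74  (50 terms, c = 100, …, 149) = 1875
Check (closed form: nearest integer to p²/48 for even p, (p+3)²/48 for odd p): 300²/48 = 90000/48 ≈ 1875.00 → 1875

1875 triangles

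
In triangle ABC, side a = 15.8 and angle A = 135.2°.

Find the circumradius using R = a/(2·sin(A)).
R = a/(2·sin(A)) = 15.8/(2·sin(135.2°))
sin(135.2°) ≈ 0.704634
R ≈ 15.8/(2·0.704634) = 15.8/1.40927 ≈ 11.2115

R = 11.21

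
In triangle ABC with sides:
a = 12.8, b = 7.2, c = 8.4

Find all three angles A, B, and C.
Law of cosines for each angle (a² = 163.84, b² = 51.84, c² = 70.56):
cos(A) = (b² + c² − a²)/(2bc) = (51.84 + 70.56 − 163.84)/(2·7.2·8.4) = -41.44/120.96 ≈ -0.342593  ⇒  A ≈ 110.035°
cos(B) = (a² + c² − b²)/(2ac) = (163.84 + 70.56 − 51.84)/(2·12.8·8.4) = 182.56/215.04 ≈ 0.848958  ⇒  B ≈ 31.9014°
cos(C) = (a² + b² − c²)/(2ab) = (163.84 + 51.84 − 70.56)/(2·12.8·7.2) = 145.12/184.32 ≈ 0.787326  ⇒  C ≈ 38.0636°
Check: A + B + C ≈ 180°

A = 110°, B = 31.9°, C = 38.06°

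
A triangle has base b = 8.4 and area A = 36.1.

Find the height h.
A = ½·b·h  ⇒  h = 2A/b = 2·36.1/8.4 = 72.2/8.4 ≈ 8.59524

h = 8.595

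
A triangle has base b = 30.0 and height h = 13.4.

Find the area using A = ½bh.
A = ½·b·h = ½·30.0·13.4 = ½·402 = 201

Area = 201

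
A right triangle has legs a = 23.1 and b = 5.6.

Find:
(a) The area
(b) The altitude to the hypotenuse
(a) The legs are perpendicular, so Area = ½·a·b = ½·23.1·5.6 = ½·129.36 = 64.68
(b) Hypotenuse c = √(a² + b²) = √(533.61 + 31.36) = √564.97 ≈ 23.7691
    Area = ½·c·h_c  ⇒  h_c = 2·Area/c = 129.36/23.7691 ≈ 5.44236

Area = 64.68, h_c = 5.442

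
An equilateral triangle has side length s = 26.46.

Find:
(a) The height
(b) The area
(a) The height splits the triangle into two 30-60-90 halves: h = s·√3/2 = 26.46·1.73205/2 ≈ 45.8301/2 ≈ 22.915
(b) Area = (√3/4)·s² = (√3/4)·26.46² = (√3/4)·700.1316 ≈ 0.433013·700.1316 ≈ 303.166

Height = 22.92, Area = 303.2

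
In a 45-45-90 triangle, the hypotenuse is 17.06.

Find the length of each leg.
In a 45-45-90 triangle hypotenuse = leg·√2, so leg = hypotenuse/√2.
Leg = 17.06/√2 ≈ 17.06/1.41421 ≈ 12.0632

Each leg = 12.06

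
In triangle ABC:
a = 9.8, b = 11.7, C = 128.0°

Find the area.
Two sides and the included angle (SAS): A = ½·a·b·sin(C) = ½·9.8·11.7·sin(128.0°)
sin(128.0°) ≈ 0.788011
A ≈ ½·114.66·0.788011 = 57.33·0.788011 ≈ 45.1767

Area = 45.18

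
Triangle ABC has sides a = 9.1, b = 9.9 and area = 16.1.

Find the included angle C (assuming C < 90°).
Area = ½·a·b·sin(C)  ⇒  sin(C) = 2·Area/(a·b) = 2·16.1/(9.1·9.9) = 32.2/90.09 ≈ 0.35742
C = arcsin(0.35742) ≈ 20.9419° (taking the acute solution since C < 90°)

C = 20.94°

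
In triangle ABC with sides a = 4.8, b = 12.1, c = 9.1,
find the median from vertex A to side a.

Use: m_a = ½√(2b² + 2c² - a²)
m_a = ½√(2·12.1² + 2·9.1² − 4.8²) = ½√(2·146.41 + 2·82.81 − 23.04) = ½√(292.82 + 165.62 − 23.04) = ½√435.4
√435.4 ≈ 20.8662, so m_a ≈ 10.4331

m_a = 10.43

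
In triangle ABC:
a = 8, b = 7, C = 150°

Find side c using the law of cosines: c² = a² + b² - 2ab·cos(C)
c² = 8² + 7² − 2·8·7·cos(150°)
cos(150°) ≈ -0.866025
c² ≈ 64 + 49 − 112·(-0.866025) ≈ 113 + 96.9948 ≈ 209.995
c ≈ √209.995 ≈ 14.4912

c = 14.49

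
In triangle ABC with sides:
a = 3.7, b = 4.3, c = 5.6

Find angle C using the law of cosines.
c² = a² + b² − 2ab·cos(C)  ⇒  cos(C) = (a² + b² − c²)/(2ab)
cos(C) = (3.7² + 4.3² − 5.6²)/(2·3.7·4.3) = (13.69 + 18.49 − 31.36)/31.82 = 0.82/31.82 ≈ 0.02577
C = arccos(0.02577) ≈ 88.5233°

C = 88.52°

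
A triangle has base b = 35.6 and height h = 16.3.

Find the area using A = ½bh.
A = ½·b·h = ½·35.6·16.3 = ½·580.28 = 290.14

Area = 290.14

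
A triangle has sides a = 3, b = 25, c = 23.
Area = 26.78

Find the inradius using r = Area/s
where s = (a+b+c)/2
s = (3 + 25 + 23)/2 = 51/2 = 25.5
r = Area/s = 26.78/25.5 ≈ 1.0502

r = 1.05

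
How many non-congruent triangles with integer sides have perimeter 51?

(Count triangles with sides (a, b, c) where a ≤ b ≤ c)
Let a ≤ b ≤ c with a + b + c = 51. The only binding inequality is a + b > c, i.e. 51 − c > c, so c < 51/2; and c ≥ 51/3 since c is the largest side.
So 17 ≤ c ≤ 25. For each c, b runs from ⌈(51 − c)/2⌉ up to c (then a = 51 − b − c satisfies 1 ≤ a ≤ b automatically), giving c − ⌈(51 − c)/2⌉ + 1 choices.
Summing over c: 1 + 2 + 4 + 5 + 7 + 8 + 10 + 11 + 13 = 61
Check (closed form: nearest integer to p²/48 for even p, (p+3)²/48 for odd p): (51+3)²/48 = 54²/48 = 2916/48 ≈ 60.75 → 61

61 triangles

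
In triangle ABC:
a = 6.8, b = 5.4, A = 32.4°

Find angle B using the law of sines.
a/sin(A) = b/sin(B)  ⇒  sin(B) = b·sin(A)/a = 5.4·sin(32.4°)/6.8
sin(32.4°) ≈ 0.535827
sin(B) ≈ 5.4·0.535827/6.8 ≈ 2.89346/6.8 ≈ 0.42551
B = arcsin(0.42551) ≈ 25.1829°
(Since b ≤ a we need B ≤ A, so the obtuse alternative 180° − 25.1829° ≈ 154.817° is rejected.)

B = 25.18°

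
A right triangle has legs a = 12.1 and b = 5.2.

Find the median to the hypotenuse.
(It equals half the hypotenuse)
Hypotenuse c = √(a² + b²) = √(146.41 + 27.04) = √173.45 ≈ 13.17
Median to hypotenuse = c/2 ≈ 13.17/2 ≈ 6.58502

Median = 6.585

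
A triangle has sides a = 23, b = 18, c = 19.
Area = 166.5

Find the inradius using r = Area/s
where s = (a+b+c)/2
s = (23 + 18 + 19)/2 = 60/2 = 30
r = Area/s = 166.5/30 ≈ 5.55

r = 5.55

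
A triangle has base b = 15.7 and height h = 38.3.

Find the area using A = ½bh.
A = ½·b·h = ½·15.7·38.3 = ½·601.31 = 300.655

Area = 300.655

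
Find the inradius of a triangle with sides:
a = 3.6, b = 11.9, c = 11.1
r = Area/s where s is the semi-perimeter.
s = (3.6 + 11.9 + 11.1)/2 = 26.6/2 = 13.3
Area = √(s(s−a)(s−b)(s−c)) = √(13.3·9.7·1.4·2.2) ≈ √397.351 ≈ 19.9337
r ≈ 19.9337/13.3 ≈ 1.49877

r = 1.499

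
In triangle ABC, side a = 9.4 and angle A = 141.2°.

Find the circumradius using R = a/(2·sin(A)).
R = a/(2·sin(A)) = 9.4/(2·sin(141.2°))
sin(141.2°) ≈ 0.626604
R ≈ 9.4/(2·0.626604) = 9.4/1.25321 ≈ 7.50075

R = 7.501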